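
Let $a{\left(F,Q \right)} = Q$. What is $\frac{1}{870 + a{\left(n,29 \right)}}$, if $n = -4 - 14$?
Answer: $\frac{1}{899} \approx 0.0011123$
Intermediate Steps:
$n = -18$
$\frac{1}{870 + a{\left(n,29 \right)}} = \frac{1}{870 + 29} = \frac{1}{899}$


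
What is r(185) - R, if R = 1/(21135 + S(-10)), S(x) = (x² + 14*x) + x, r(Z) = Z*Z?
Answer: 721634124/21085 ≈ 34225.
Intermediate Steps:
r(Z) = Z²
S(x) = x² + 15*x
R = 1/21085 (R = 1/(21135 - 10*(15 - 10)) = 1/(21135 - 10*5) = 1/(21135 - 50) = 1/21085 ≈ 4.7427e-5)
r(185) - R = 185² - 1*1/21085 = 34225 - 1/21085 = 721634124/21085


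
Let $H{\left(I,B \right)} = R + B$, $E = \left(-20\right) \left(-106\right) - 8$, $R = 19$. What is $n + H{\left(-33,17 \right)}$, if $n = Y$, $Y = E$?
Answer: $2148$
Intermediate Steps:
$E = 2112$ ($E = 2120 - 8 = 2112$)
$H{\left(I,B \right)} = 19 + B$
$Y = 2112$
$n = 2112$
$n + H{\left(-33,17 \right)} = 2112 + \left(19 + 17\right) = 2112 + 36 = 2148$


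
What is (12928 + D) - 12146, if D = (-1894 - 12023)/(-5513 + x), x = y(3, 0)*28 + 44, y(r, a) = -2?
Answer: 4334467/5525 ≈ 784.52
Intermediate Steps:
x = -12 (x = -2*28 + 44 = -56 + 44 = -12)
D = 13917/5525 (D = (-1894 - 12023)/(-5513 - 12) = -13917/(-5525) = -13917*(-1/5525) = 13917/5525 ≈ 2.5189)
(12928 + D) - 12146 = (12928 + 13917/5525) - 12146 = 71441117/5525 - 12146 = 4334467/5525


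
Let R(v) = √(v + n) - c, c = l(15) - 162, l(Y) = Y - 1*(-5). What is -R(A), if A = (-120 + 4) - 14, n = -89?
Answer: -142 - I*√219 ≈ -142.0 - 14.799*I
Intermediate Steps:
l(Y) = 5 + Y (l(Y) = Y + 5 = 5 + Y)
c = -142 (c = (5 + 15) - 162 = 20 - 162 = -142)
A = -130 (A = -116 - 14 = -130)
R(v) = 142 + √(-89 + v) (R(v) = √(v - 89) - 1*(-142) = √(-89 + v) + 142 = 142 + √(-89 + v))
-R(A) = -(142 + √(-89 - 130)) = -(142 + √(-219)) = -(142 + I*√219) = -142 - I*√219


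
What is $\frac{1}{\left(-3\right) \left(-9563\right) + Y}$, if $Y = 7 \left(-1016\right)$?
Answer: $\frac{1}{21577} \approx 4.6346 \cdot 10^{-5}$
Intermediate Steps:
$Y = -7112$
$\frac{1}{\left(-3\right) \left(-9563\right) + Y} = \frac{1}{\left(-3\right) \left(-9563\right) - 7112} = \frac{1}{28689 - 7112} = \frac{1}{21577}$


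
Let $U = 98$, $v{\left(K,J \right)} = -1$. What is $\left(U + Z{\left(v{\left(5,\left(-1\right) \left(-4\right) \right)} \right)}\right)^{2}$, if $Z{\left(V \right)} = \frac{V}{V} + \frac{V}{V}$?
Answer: $10000$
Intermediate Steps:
$Z{\left(V \right)} = 2$ ($Z{\left(V \right)} = 1 + 1 = 2$)
$\left(U + Z{\left(v{\left(5,\left(-1\right) \left(-4\right) \right)} \right)}\right)^{2} = \left(98 + 2\right)^{2} = 100^{2} = 10000$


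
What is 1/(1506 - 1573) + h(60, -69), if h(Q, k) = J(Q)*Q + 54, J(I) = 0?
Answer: 3617/67 ≈ 53.985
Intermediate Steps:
h(Q, k) = 54 (h(Q, k) = 0*Q + 54 = 0 + 54 = 54)
1/(1506 - 1573) + h(60, -69) = 1/(1506 - 1573) + 54 = 1/(-67) + 54 = -1/67 + 54 = 3617/67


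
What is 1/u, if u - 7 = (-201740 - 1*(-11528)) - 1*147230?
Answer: -1/337435 ≈ -2.9635e-6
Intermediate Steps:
u = -337435 (u = 7 + ((-201740 - 1*(-11528)) - 1*147230) = 7 + ((-201740 + 11528) - 147230) = 7 + (-190212 - 147230) = 7 - 337442 = -337435)
1/u = 1/(-337435) = -1/337435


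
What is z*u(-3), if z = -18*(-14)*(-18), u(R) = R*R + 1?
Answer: -45360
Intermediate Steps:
u(R) = 1 + R² (u(R) = R² + 1 = 1 + R²)
z = -4536 (z = 252*(-18) = -4536)
z*u(-3) = -4536*(1 + (-3)²) = -4536*(1 + 9) = -4536*10 = -45360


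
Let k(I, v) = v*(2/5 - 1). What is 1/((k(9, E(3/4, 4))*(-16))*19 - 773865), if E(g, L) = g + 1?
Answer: -5/3867729 ≈ -1.2927e-6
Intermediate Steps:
E(g, L) = 1 + g
k(I, v) = -3*v/5 (k(I, v) = v*(2*(⅕) - 1) = v*(⅖ - 1) = v*(-⅗) = -3*v/5)
1/((k(9, E(3/4, 4))*(-16))*19 - 773865) = 1/((-3*(1 + 3/4)/5*(-16))*19 - 773865) = 1/((-3*(1 + 3*(¼))/5*(-16))*19 - 773865) = 1/((-3*(1 + ¾)/5*(-16))*19 - 773865) = 1/((-⅗*7/4*(-16))*19 - 773865) = 1/(-21/20*(-16)*19 - 773865) = 1/((84/5)*19 - 773865) = 1/(1596/5 - 773865) = 1/(-3867729/5) = -5/3867729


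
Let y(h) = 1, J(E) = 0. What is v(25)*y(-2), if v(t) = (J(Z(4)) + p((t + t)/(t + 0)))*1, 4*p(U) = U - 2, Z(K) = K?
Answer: 0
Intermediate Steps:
p(U) = -1/2 + U/4 (p(U) = (U - 2)/4 = (-2 + U)/4 = -1/2 + U/4)
v(t) = 0 (v(t) = (0 + (-1/2 + ((t + t)/(t + 0))/4))*1 = (0 + (-1/2 + ((2*t)/t)/4))*1 = (0 + (-1/2 + (1/4)*2))*1 = (0 + (-1/2 + 1/2))*1 = (0 + 0)*1 = 0*1 = 0)
v(25)*y(-2) = 0*1 = 0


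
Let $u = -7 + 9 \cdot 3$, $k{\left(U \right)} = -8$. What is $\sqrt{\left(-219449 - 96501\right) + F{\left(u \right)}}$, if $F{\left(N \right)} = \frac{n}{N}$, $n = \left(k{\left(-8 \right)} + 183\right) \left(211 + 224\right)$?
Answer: $\frac{5 i \sqrt{49943}}{2} \approx 558.7 i$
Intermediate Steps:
$n = 76125$ ($n = \left(-8 + 183\right) \left(211 + 224\right) = 175 \cdot 435 = 76125$)
$u = 20$ ($u = -7 + 27 = 20$)
$F{\left(N \right)} = \frac{76125}{N}$
$\sqrt{\left(-219449 - 96501\right) + F{\left(u \right)}} = \sqrt{\left(-219449 - 96501\right) + \frac{76125}{20}} = \sqrt{\left(-219449 - 96501\right) + 76125 \cdot \frac{1}{20}} = \sqrt{-315950 + \frac{15225}{4}} = \sqrt{- \frac{1248575}{4}} = \frac{5 i \sqrt{49943}}{2}$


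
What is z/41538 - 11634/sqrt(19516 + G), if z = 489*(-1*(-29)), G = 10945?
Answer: 4727/13846 - 11634*sqrt(30461)/30461 ≈ -66.317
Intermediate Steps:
z = 14181 (z = 489*29 = 14181)
z/41538 - 11634/sqrt(19516 + G) = 14181/41538 - 11634/sqrt(19516 + 10945) = 14181*(1/41538) - 11634*sqrt(30461)/30461 = 4727/13846 - 11634*sqrt(30461)/30461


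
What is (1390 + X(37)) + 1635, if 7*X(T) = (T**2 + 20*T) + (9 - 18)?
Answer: 3325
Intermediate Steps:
X(T) = -9/7 + T**2/7 + 20*T/7 (X(T) = ((T**2 + 20*T) + (9 - 18))/7 = ((T**2 + 20*T) - 9)/7 = (-9 + T**2 + 20*T)/7 = -9/7 + T**2/7 + 20*T/7)
(1390 + X(37)) + 1635 = (1390 + (-9/7 + (1/7)*37**2 + (20/7)*37)) + 1635 = (1390 + (-9/7 + (1/7)*1369 + 740/7)) + 1635 = (1390 + (-9/7 + 1369/7 + 740/7)) + 1635 = (1390 + 300) + 1635 = 1690 + 1635 = 3325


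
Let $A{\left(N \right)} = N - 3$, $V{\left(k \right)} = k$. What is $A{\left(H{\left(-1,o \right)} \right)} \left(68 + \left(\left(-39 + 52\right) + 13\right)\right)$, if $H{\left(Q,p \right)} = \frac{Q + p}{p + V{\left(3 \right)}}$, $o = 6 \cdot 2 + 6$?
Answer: $- \frac{4324}{21} \approx -205.9$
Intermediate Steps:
$o = 18$ ($o = 12 + 6 = 18$)
$H{\left(Q,p \right)} = \frac{Q + p}{3 + p}$ ($H{\left(Q,p \right)} = \frac{Q + p}{p + 3} = \frac{Q + p}{3 + p}$)
$A{\left(N \right)} = -3 + N$
$A{\left(H{\left(-1,o \right)} \right)} \left(68 + \left(\left(-39 + 52\right) + 13\right)\right) = \left(-3 + \frac{-1 + 18}{3 + 18}\right) \left(68 + \left(\left(-39 + 52\right) + 13\right)\right) = \left(-3 + \frac{1}{21} \cdot 17\right) \left(68 + \left(13 + 13\right)\right) = \left(-3 + \frac{1}{21} \cdot 17\right) \left(68 + 26\right) = \left(-3 + \frac{17}{21}\right) 94 = \left(- \frac{46}{21}\right) 94 = - \frac{4324}{21}$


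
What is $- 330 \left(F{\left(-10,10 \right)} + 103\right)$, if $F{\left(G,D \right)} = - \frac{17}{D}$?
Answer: $-33429$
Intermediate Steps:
$- 330 \left(F{\left(-10,10 \right)} + 103\right) = - 330 \left(- \frac{17}{10} + 103\right) = \left(-330\right) \frac{1013}{10} = -33429$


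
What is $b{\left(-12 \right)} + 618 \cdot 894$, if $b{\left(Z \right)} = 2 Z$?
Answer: $552468$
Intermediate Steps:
$b{\left(-12 \right)} + 618 \cdot 894 = 2 \left(-12\right) + 618 \cdot 894 = -24 + 552492 = 552468$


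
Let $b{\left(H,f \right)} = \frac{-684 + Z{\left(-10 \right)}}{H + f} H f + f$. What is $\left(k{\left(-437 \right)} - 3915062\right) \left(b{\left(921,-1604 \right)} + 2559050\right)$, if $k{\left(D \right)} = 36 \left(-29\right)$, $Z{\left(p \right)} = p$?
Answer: $- \frac{2825472523207332}{683} \approx -4.1369 \cdot 10^{12}$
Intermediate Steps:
$b{\left(H,f \right)} = f - \frac{694 H f}{H + f}$ ($b{\left(H,f \right)} = \frac{-684 - 10}{H + f} H f + f = - \frac{694}{H + f} H f + f = - \frac{694 H}{H + f} f + f = - \frac{694 H f}{H + f} + f = f - \frac{694 H f}{H + f}$)
$k{\left(D \right)} = -1044$
$\left(k{\left(-437 \right)} - 3915062\right) \left(b{\left(921,-1604 \right)} + 2559050\right) = \left(-1044 - 3915062\right) \left(- \frac{1604 \left(-1604 - 638253\right)}{921 - 1604} + 2559050\right) = - 3916106 \left(- \frac{1604 \left(-1604 - 638253\right)}{-683} + 2559050\right) = - 3916106 \left(\left(-1604\right) \left(- \frac{1}{683}\right) \left(-639857\right) + 2559050\right) = - 3916106 \left(- \frac{1026330628}{683} + 2559050\right) = \left(-3916106\right) \frac{721500522}{683} = - \frac{2825472523207332}{683}$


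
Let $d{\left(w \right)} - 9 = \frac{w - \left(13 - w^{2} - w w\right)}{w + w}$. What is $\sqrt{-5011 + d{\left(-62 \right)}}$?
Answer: $\frac{i \sqrt{19463691}}{62} \approx 71.158 i$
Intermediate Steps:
$d{\left(w \right)} = 9 + \frac{-13 + w + 2 w^{2}}{2 w}$ ($d{\left(w \right)} = 9 + \frac{w - \left(13 - w^{2} - w w\right)}{w + w} = 9 + \frac{w + \left(\left(w^{2} + w^{2}\right) - 13\right)}{2 w} = 9 + \left(w + \left(2 w^{2} - 13\right)\right) \frac{1}{2 w} = 9 + \left(w + \left(-13 + 2 w^{2}\right)\right) \frac{1}{2 w} = 9 + \left(-13 + w + 2 w^{2}\right) \frac{1}{2 w} = 9 + \frac{-13 + w + 2 w^{2}}{2 w}$)
$\sqrt{-5011 + d{\left(-62 \right)}} = \sqrt{-5011 - \left(\frac{105}{2} - \frac{13}{124}\right)} = \sqrt{-5011 - \frac{6497}{124}} = \sqrt{- \frac{627861}{124}} = \frac{i \sqrt{19463691}}{62}$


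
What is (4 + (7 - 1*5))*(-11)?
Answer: -66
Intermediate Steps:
(4 + (7 - 1*5))*(-11) = (4 + (7 - 5))*(-11) = (4 + 2)*(-11) = 6*(-11) = -66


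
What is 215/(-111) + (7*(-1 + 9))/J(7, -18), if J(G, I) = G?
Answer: 673/111 ≈ 6.0631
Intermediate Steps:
215/(-111) + (7*(-1 + 9))/J(7, -18) = 215/(-111) + (7*(-1 + 9))/7 = 215*(-1/111) + (7*8)*(⅐) = -215/111 + 56*(⅐) = -215/111 + 8 = 673/111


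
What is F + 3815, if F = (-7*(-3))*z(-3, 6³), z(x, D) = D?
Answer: 8351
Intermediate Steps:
F = 4536 (F = -7*(-3)*6³ = 21*216 = 4536)
F + 3815 = 4536 + 3815 = 8351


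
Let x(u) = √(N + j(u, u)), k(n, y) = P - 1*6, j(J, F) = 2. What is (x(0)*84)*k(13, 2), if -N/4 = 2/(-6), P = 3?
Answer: -84*√30 ≈ -460.09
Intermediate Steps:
N = 4/3 (N = -8/(-6) = -8*(-1)/6 = -4*(-⅓) = 4/3 ≈ 1.3333)
k(n, y) = -3 (k(n, y) = 3 - 1*6 = 3 - 6 = -3)
x(u) = √30/3 (x(u) = √(4/3 + 2) = √(10/3) = √30/3)
(x(0)*84)*k(13, 2) = ((√30/3)*84)*(-3) = (28*√30)*(-3) = -84*√30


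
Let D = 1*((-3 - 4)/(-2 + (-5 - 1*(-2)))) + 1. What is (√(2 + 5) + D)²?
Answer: 319/25 + 24*√7/5 ≈ 25.460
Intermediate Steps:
D = 12/5 (D = 1*(-7/(-2 + (-5 + 2))) + 1 = 1*(-7/(-2 - 3)) + 1 = 1*(-7/(-5)) + 1 = 1*(-7*(-⅕)) + 1 = 1*(7/5) + 1 = 7/5 + 1 = 12/5 ≈ 2.4000)
(√(2 + 5) + D)² = (√(2 + 5) + 12/5)² = (√7 + 12/5)² = (12/5 + √7)²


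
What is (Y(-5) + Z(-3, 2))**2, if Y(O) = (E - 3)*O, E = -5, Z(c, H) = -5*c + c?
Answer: 2704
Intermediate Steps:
Z(c, H) = -4*c
Y(O) = -8*O (Y(O) = (-5 - 3)*O = -8*O)
(Y(-5) + Z(-3, 2))**2 = (-8*(-5) - 4*(-3))**2 = (40 + 12)**2 = 52**2 = 2704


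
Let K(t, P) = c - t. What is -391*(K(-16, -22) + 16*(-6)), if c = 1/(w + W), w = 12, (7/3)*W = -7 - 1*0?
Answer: 281129/9 ≈ 31237.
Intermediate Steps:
W = -3 (W = 3*(-7 - 1*0)/7 = 3*(-7 + 0)/7 = (3/7)*(-7) = -3)
c = ⅑ (c = 1/(12 - 3) = 1/9 = ⅑ ≈ 0.11111)
K(t, P) = ⅑ - t
-391*(K(-16, -22) + 16*(-6)) = -391*((⅑ - 1*(-16)) + 16*(-6)) = -391*((⅑ + 16) - 96) = -391*(145/9 - 96) = -391*(-719/9) = 281129/9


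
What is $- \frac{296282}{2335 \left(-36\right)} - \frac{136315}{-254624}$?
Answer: $\frac{21724786717}{5350923360} \approx 4.06$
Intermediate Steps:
$- \frac{296282}{2335 \left(-36\right)} - \frac{136315}{-254624} = - \frac{296282}{-84060} - - \frac{136315}{254624} = \left(-296282\right) \left(- \frac{1}{84060}\right) + \frac{136315}{254624} = \frac{148141}{42030} + \frac{136315}{254624} = \frac{21724786717}{5350923360}$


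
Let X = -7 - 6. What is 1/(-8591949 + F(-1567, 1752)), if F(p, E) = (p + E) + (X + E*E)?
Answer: -1/5522273 ≈ -1.8108e-7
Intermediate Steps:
X = -13
F(p, E) = -13 + E + p + E² (F(p, E) = (p + E) + (-13 + E*E) = (E + p) + (-13 + E²) = -13 + E + p + E²)
1/(-8591949 + F(-1567, 1752)) = 1/(-8591949 + (-13 + 1752 - 1567 + 1752²)) = 1/(-8591949 + (-13 + 1752 - 1567 + 3069504)) = 1/(-8591949 + 3069676) = 1/(-5522273) = -1/5522273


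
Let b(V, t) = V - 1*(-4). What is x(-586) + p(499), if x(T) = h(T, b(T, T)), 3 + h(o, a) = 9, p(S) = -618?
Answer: -612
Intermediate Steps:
b(V, t) = 4 + V (b(V, t) = V + 4 = 4 + V)
h(o, a) = 6 (h(o, a) = -3 + 9 = 6)
x(T) = 6
x(-586) + p(499) = 6 - 618 = -612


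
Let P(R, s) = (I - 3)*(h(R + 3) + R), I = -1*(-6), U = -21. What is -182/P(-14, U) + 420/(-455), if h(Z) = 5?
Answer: 2042/351 ≈ 5.8177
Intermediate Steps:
I = 6
P(R, s) = 15 + 3*R (P(R, s) = (6 - 3)*(5 + R) = 3*(5 + R) = 15 + 3*R)
-182/P(-14, U) + 420/(-455) = -182/(15 + 3*(-14)) + 420/(-455) = -182/(15 - 42) + 420*(-1/455) = -182/(-27) - 12/13 = -182*(-1/27) - 12/13 = 182/27 - 12/13 = 2042/351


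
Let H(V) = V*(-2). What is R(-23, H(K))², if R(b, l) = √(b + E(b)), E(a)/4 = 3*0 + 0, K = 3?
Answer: -23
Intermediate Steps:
H(V) = -2*V
E(a) = 0 (E(a) = 4*(3*0 + 0) = 4*(0 + 0) = 4*0 = 0)
R(b, l) = √b (R(b, l) = √(b + 0) = √b)
R(-23, H(K))² = (√(-23))² = (I*√23)² = -23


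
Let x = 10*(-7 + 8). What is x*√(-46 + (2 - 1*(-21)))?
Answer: 10*I*√23 ≈ 47.958*I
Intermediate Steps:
x = 10 (x = 10*1 = 10)
x*√(-46 + (2 - 1*(-21))) = 10*√(-46 + (2 - 1*(-21))) = 10*√(-46 + (2 + 21)) = 10*√(-46 + 23) = 10*√(-23) = 10*(I*√23) = 10*I*√23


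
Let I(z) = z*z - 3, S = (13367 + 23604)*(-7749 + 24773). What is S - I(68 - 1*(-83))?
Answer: 629371506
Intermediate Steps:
S = 629394304 (S = 36971*17024 = 629394304)
I(z) = -3 + z² (I(z) = z² - 3 = -3 + z²)
S - I(68 - 1*(-83)) = 629394304 - (-3 + (68 - 1*(-83))²) = 629394304 - (-3 + (68 + 83)²) = 629394304 - (-3 + 151²) = 629394304 - (-3 + 22801) = 629394304 - 1*22798 = 629394304 - 22798 = 629371506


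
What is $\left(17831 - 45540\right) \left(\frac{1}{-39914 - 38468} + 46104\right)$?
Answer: $- \frac{100132670751443}{78382} \approx -1.2775 \cdot 10^{9}$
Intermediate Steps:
$\left(17831 - 45540\right) \left(\frac{1}{-39914 - 38468} + 46104\right) = - 27709 \left(\frac{1}{-78382} + 46104\right) = - 27709 \left(- \frac{1}{78382} + 46104\right) = \left(-27709\right) \frac{3613723727}{78382} = - \frac{100132670751443}{78382}$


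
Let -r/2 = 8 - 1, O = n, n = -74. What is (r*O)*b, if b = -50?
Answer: -51800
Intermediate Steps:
O = -74
r = -14 (r = -2*(8 - 1) = -2*7 = -14)
(r*O)*b = -14*(-74)*(-50) = 1036*(-50) = -51800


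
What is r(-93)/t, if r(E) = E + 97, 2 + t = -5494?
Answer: -1/1374 ≈ -0.00072780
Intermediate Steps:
t = -5496 (t = -2 - 5494 = -5496)
r(E) = 97 + E
r(-93)/t = (97 - 93)/(-5496) = 4*(-1/5496) = -1/1374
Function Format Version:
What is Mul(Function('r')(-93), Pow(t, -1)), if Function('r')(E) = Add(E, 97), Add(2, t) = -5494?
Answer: Rational(-1, 1374) ≈ -0.00072780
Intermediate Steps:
t = -5496 (t = Add(-2, -5494) = -5496)
Function('r')(E) = Add(97, E)
Mul(Function('r')(-93), Pow(t, -1)) = Mul(Add(97, -93), Pow(-5496, -1)) = Mul(4, Rational(-1, 5496)) = Rational(-1, 1374)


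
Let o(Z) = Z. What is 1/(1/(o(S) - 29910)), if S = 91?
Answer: -29819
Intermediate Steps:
1/(1/(o(S) - 29910)) = 1/(1/(91 - 29910)) = 1/(1/(-29819)) = 1/(-1/29819) = -29819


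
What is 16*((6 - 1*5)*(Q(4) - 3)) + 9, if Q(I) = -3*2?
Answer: -135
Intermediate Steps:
Q(I) = -6
16*((6 - 1*5)*(Q(4) - 3)) + 9 = 16*((6 - 1*5)*(-6 - 3)) + 9 = 16*((6 - 5)*(-9)) + 9 = 16*(1*(-9)) + 9 = 16*(-9) + 9 = -144 + 9 = -135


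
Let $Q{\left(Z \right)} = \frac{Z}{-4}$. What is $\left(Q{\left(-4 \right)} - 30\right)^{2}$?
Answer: $841$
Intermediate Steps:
$Q{\left(Z \right)} = - \frac{Z}{4}$ ($Q{\left(Z \right)} = Z \left(- \frac{1}{4}\right) = - \frac{Z}{4}$)
$\left(Q{\left(-4 \right)} - 30\right)^{2} = \left(\left(- \frac{1}{4}\right) \left(-4\right) - 30\right)^{2} = \left(1 - 30\right)^{2} = \left(-29\right)^{2} = 841$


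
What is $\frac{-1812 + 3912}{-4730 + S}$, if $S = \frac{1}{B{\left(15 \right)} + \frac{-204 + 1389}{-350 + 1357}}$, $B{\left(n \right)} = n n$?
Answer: $- \frac{478296000}{1077303793} \approx -0.44397$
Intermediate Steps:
$B{\left(n \right)} = n^{2}$
$S = \frac{1007}{227760}$ ($S = \frac{1}{15^{2} + \frac{-204 + 1389}{-350 + 1357}} = \frac{1}{225 + \frac{1185}{1007}} = \frac{1}{\frac{227760}{1007}} = \frac{1007}{227760} \approx 0.0044213$)
$\frac{-1812 + 3912}{-4730 + S} = \frac{-1812 + 3912}{-4730 + \frac{1007}{227760}} = \frac{2100}{- \frac{1077303793}{227760}} = 2100 \left(- \frac{227760}{1077303793}\right) = - \frac{478296000}{1077303793}$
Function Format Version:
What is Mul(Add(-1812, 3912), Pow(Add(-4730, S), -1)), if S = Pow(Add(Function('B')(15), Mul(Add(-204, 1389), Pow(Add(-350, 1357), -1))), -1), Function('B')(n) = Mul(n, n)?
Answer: Rational(-478296000, 1077303793) ≈ -0.44397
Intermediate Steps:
Function('B')(n) = Pow(n, 2)
S = Rational(1007, 227760) (S = Pow(Add(Pow(15, 2), Mul(Add(-204, 1389), Pow(Add(-350, 1357), -1))), -1) = Pow(Add(225, Mul(1185, Pow(1007, -1))), -1) = Pow(Add(225, Mul(1185, Rational(1, 1007))), -1) = Pow(Add(225, Rational(1185, 1007)), -1) = Pow(Rational(227760, 1007), -1) = Rational(1007, 227760) ≈ 0.0044213)
Mul(Add(-1812, 3912), Pow(Add(-4730, S), -1)) = Mul(Add(-1812, 3912), Pow(Add(-4730, Rational(1007, 227760)), -1)) = Mul(2100, Pow(Rational(-1077303793, 227760), -1)) = Mul(2100, Rational(-227760, 1077303793)) = Rational(-478296000, 1077303793)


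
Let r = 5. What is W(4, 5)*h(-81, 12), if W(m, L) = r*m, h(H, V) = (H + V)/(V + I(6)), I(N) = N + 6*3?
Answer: -115/3 ≈ -38.333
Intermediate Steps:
I(N) = 18 + N (I(N) = N + 18 = 18 + N)
h(H, V) = (H + V)/(24 + V) (h(H, V) = (H + V)/(V + (18 + 6)) = (H + V)/(V + 24) = (H + V)/(24 + V))
W(m, L) = 5*m
W(4, 5)*h(-81, 12) = (5*4)*((-81 + 12)/(24 + 12)) = 20*(-69/36) = 20*((1/36)*(-69)) = 20*(-23/12) = -115/3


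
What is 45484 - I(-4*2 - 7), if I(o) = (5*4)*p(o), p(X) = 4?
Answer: 45404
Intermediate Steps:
I(o) = 80 (I(o) = (5*4)*4 = 20*4 = 80)
45484 - I(-4*2 - 7) = 45484 - 1*80 = 45484 - 80 = 45404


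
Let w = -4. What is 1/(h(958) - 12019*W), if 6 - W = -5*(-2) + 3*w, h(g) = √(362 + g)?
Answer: -12019/1155650723 - √330/4622602892 ≈ -1.0404e-5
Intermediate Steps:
W = 8 (W = 6 - (-5*(-2) + 3*(-4)) = 6 - (10 - 12) = 6 - 1*(-2) = 6 + 2 = 8)
1/(h(958) - 12019*W) = 1/(√(362 + 958) - 12019*8) = 1/(√1320 - 96152) = 1/(2*√330 - 96152) = 1/(-96152 + 2*√330)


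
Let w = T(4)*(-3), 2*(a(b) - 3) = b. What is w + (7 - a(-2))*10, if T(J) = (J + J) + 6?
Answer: 8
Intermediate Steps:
a(b) = 3 + b/2
T(J) = 6 + 2*J (T(J) = 2*J + 6 = 6 + 2*J)
w = -42 (w = (6 + 2*4)*(-3) = (6 + 8)*(-3) = 14*(-3) = -42)
w + (7 - a(-2))*10 = -42 + (7 - (3 + (½)*(-2)))*10 = -42 + (7 - (3 - 1))*10 = -42 + (7 - 1*2)*10 = -42 + (7 - 2)*10 = -42 + 5*10 = -42 + 50 = 8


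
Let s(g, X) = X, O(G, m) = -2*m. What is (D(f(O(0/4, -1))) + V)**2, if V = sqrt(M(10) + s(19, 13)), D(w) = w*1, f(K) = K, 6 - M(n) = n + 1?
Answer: 12 + 8*sqrt(2) ≈ 23.314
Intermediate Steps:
M(n) = 5 - n (M(n) = 6 - (n + 1) = 6 - (1 + n) = 6 + (-1 - n) = 5 - n)
D(w) = w
V = 2*sqrt(2) (V = sqrt((5 - 1*10) + 13) = sqrt((5 - 10) + 13) = sqrt(-5 + 13) = sqrt(8) = 2*sqrt(2) ≈ 2.8284)
(D(f(O(0/4, -1))) + V)**2 = (-2*(-1) + 2*sqrt(2))**2 = (2 + 2*sqrt(2))**2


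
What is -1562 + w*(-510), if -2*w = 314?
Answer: 78508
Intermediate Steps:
w = -157 (w = -½*314 = -157)
-1562 + w*(-510) = -1562 - 157*(-510) = -1562 + 80070 = 78508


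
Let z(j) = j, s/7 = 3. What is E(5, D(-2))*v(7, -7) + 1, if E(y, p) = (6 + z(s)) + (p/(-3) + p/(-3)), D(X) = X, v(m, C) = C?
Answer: -592/3 ≈ -197.33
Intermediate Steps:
s = 21 (s = 7*3 = 21)
E(y, p) = 27 - 2*p/3 (E(y, p) = (6 + 21) + (p/(-3) + p/(-3)) = 27 + (p*(-⅓) + p*(-⅓)) = 27 + (-p/3 - p/3) = 27 - 2*p/3)
E(5, D(-2))*v(7, -7) + 1 = (27 - ⅔*(-2))*(-7) + 1 = (27 + 4/3)*(-7) + 1 = (85/3)*(-7) + 1 = -595/3 + 1 = -592/3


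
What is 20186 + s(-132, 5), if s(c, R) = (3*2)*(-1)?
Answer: 20180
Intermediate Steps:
s(c, R) = -6 (s(c, R) = 6*(-1) = -6)
20186 + s(-132, 5) = 20186 - 6 = 20180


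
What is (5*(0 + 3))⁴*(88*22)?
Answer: 98010000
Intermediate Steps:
(5*(0 + 3))⁴*(88*22) = (5*3)⁴*1936 = 15⁴*1936 = 50625*1936 = 98010000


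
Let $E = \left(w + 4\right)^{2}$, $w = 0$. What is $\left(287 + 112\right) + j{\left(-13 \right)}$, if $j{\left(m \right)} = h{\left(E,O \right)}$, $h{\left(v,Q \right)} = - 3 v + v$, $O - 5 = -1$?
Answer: $367$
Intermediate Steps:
$O = 4$ ($O = 5 - 1 = 4$)
$E = 16$ ($E = \left(0 + 4\right)^{2} = 4^{2} = 16$)
$h{\left(v,Q \right)} = - 2 v$
$j{\left(m \right)} = -32$ ($j{\left(m \right)} = \left(-2\right) 16 = -32$)
$\left(287 + 112\right) + j{\left(-13 \right)} = \left(287 + 112\right) - 32 = 399 - 32 = 367$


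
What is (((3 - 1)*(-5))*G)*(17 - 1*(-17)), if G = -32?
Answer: 10880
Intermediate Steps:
(((3 - 1)*(-5))*G)*(17 - 1*(-17)) = (((3 - 1)*(-5))*(-32))*(17 - 1*(-17)) = ((2*(-5))*(-32))*(17 + 17) = -10*(-32)*34 = 320*34 = 10880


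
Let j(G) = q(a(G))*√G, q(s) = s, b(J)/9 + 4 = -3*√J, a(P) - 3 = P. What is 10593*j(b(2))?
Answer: √(-4 - 3*√2)*(-1048707 - 858033*√2) ≈ -6.4946e+6*I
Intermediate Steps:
a(P) = 3 + P
b(J) = -36 - 27*√J (b(J) = -36 + 9*(-3*√J) = -36 - 27*√J)
j(G) = √G*(3 + G) (j(G) = (3 + G)*√G = √G*(3 + G))
10593*j(b(2)) = 10593*(√(-36 - 27*√2)*(3 + (-36 - 27*√2))) = 10593*(√(-36 - 27*√2)*(-33 - 27*√2)) = 10593*√(-36 - 27*√2)*(-33 - 27*√2)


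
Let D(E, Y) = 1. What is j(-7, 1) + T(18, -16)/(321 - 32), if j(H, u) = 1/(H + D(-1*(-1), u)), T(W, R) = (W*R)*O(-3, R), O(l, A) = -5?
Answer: 8351/1734 ≈ 4.8160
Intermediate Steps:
T(W, R) = -5*R*W (T(W, R) = (W*R)*(-5) = (R*W)*(-5) = -5*R*W)
j(H, u) = 1/(1 + H) (j(H, u) = 1/(H + 1) = 1/(1 + H))
j(-7, 1) + T(18, -16)/(321 - 32) = 1/(1 - 7) + (-5*(-16)*18)/(321 - 32) = 1/(-6) + 1440/289 = -⅙ + 1440*(1/289) = -⅙ + 1440/289 = 8351/1734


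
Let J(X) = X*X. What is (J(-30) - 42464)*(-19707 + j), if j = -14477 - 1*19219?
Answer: 2219642292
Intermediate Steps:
j = -33696 (j = -14477 - 19219 = -33696)
J(X) = X**2
(J(-30) - 42464)*(-19707 + j) = ((-30)**2 - 42464)*(-19707 - 33696) = (900 - 42464)*(-53403) = -41564*(-53403) = 2219642292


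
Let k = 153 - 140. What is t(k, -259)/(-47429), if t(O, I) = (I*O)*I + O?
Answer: -872066/47429 ≈ -18.387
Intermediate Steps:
k = 13
t(O, I) = O + O*I² (t(O, I) = O*I² + O = O + O*I²)
t(k, -259)/(-47429) = (13*(1 + (-259)²))/(-47429) = (13*(1 + 67081))*(-1/47429) = (13*67082)*(-1/47429) = 872066*(-1/47429) = -872066/47429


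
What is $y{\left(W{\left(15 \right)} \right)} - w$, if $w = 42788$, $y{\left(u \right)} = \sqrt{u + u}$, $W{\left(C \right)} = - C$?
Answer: $-42788 + i \sqrt{30} \approx -42788.0 + 5.4772 i$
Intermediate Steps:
$y{\left(u \right)} = \sqrt{2} \sqrt{u}$ ($y{\left(u \right)} = \sqrt{2 u} = \sqrt{2} \sqrt{u}$)
$y{\left(W{\left(15 \right)} \right)} - w = \sqrt{2} \sqrt{\left(-1\right) 15} - 42788 = \sqrt{2} \sqrt{-15} - 42788 = \sqrt{2} i \sqrt{15} - 42788 = i \sqrt{30} - 42788 = -42788 + i \sqrt{30}$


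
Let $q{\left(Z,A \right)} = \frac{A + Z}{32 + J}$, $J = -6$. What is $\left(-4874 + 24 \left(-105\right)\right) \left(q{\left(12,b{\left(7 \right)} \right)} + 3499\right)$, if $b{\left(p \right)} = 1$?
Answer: $-25875303$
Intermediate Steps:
$q{\left(Z,A \right)} = \frac{A}{26} + \frac{Z}{26}$ ($q{\left(Z,A \right)} = \frac{A + Z}{32 - 6} = \frac{A + Z}{26} = \left(A + Z\right) \frac{1}{26} = \frac{A}{26} + \frac{Z}{26}$)
$\left(-4874 + 24 \left(-105\right)\right) \left(q{\left(12,b{\left(7 \right)} \right)} + 3499\right) = \left(-4874 + 24 \left(-105\right)\right) \left(\left(\frac{1}{26} \cdot 1 + \frac{1}{26} \cdot 12\right) + 3499\right) = \left(-4874 - 2520\right) \left(\left(\frac{1}{26} + \frac{6}{13}\right) + 3499\right) = - 7394 \left(\frac{1}{2} + 3499\right) = \left(-7394\right) \frac{6999}{2} = -25875303$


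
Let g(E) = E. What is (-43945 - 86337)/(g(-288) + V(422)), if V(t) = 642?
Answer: -65141/177 ≈ -368.03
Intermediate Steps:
(-43945 - 86337)/(g(-288) + V(422)) = (-43945 - 86337)/(-288 + 642) = -130282/354 = -130282*1/354 = -65141/177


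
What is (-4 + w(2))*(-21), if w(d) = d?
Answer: 42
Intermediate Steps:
(-4 + w(2))*(-21) = (-4 + 2)*(-21) = -2*(-21) = 42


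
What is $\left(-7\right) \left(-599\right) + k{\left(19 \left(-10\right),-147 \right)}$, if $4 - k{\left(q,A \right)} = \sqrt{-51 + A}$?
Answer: $4197 - 3 i \sqrt{22} \approx 4197.0 - 14.071 i$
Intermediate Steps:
$k{\left(q,A \right)} = 4 - \sqrt{-51 + A}$
$\left(-7\right) \left(-599\right) + k{\left(19 \left(-10\right),-147 \right)} = \left(-7\right) \left(-599\right) + \left(4 - \sqrt{-51 - 147}\right) = 4193 + \left(4 - \sqrt{-198}\right) = 4193 + \left(4 - 3 i \sqrt{22}\right) = 4197 - 3 i \sqrt{22}$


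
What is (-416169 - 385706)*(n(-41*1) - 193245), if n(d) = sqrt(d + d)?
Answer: 154958334375 - 801875*I*sqrt(82) ≈ 1.5496e+11 - 7.2613e+6*I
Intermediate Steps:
n(d) = sqrt(2)*sqrt(d) (n(d) = sqrt(2*d) = sqrt(2)*sqrt(d))
(-416169 - 385706)*(n(-41*1) - 193245) = (-416169 - 385706)*(sqrt(2)*sqrt(-41*1) - 193245) = -801875*(sqrt(2)*sqrt(-41) - 193245) = -801875*(sqrt(2)*(I*sqrt(41)) - 193245) = -801875*(I*sqrt(82) - 193245) = -801875*(-193245 + I*sqrt(82)) = 154958334375 - 801875*I*sqrt(82)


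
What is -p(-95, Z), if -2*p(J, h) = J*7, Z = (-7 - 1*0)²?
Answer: -665/2 ≈ -332.50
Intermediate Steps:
Z = 49 (Z = (-7 + 0)² = (-7)² = 49)
p(J, h) = -7*J/2 (p(J, h) = -J*7/2 = -7*J/2)
-p(-95, Z) = -(-7)*(-95)/2 = -1*665/2 = -665/2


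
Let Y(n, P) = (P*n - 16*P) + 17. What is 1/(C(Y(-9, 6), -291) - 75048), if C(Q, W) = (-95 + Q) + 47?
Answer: -1/75229 ≈ -1.3293e-5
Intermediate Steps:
Y(n, P) = 17 - 16*P + P*n (Y(n, P) = (-16*P + P*n) + 17 = 17 - 16*P + P*n)
C(Q, W) = -48 + Q
1/(C(Y(-9, 6), -291) - 75048) = 1/((-48 + (17 - 16*6 + 6*(-9))) - 75048) = 1/((-48 + (17 - 96 - 54)) - 75048) = 1/((-48 - 133) - 75048) = 1/(-181 - 75048) = 1/(-75229) = -1/75229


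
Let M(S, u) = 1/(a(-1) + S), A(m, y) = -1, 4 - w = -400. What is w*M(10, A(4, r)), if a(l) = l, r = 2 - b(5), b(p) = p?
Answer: 404/9 ≈ 44.889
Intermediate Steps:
w = 404 (w = 4 - 1*(-400) = 4 + 400 = 404)
r = -3 (r = 2 - 1*5 = 2 - 5 = -3)
M(S, u) = 1/(-1 + S)
w*M(10, A(4, r)) = 404/(-1 + 10) = 404/9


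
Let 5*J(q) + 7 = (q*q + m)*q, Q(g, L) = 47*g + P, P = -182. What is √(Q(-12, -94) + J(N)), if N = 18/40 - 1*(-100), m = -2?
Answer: √8076983529/200 ≈ 449.36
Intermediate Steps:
Q(g, L) = -182 + 47*g (Q(g, L) = 47*g - 182 = -182 + 47*g)
N = 2009/20 (N = 18*(1/40) + 100 = 9/20 + 100 = 2009/20 ≈ 100.45)
J(q) = -7/5 + q*(-2 + q²)/5 (J(q) = -7/5 + ((q*q - 2)*q)/5 = -7/5 + ((q² - 2)*q)/5 = -7/5 + ((-2 + q²)*q)/5 = -7/5 + (q*(-2 + q²))/5 = -7/5 + q*(-2 + q²)/5)
√(Q(-12, -94) + J(N)) = √((-182 + 47*(-12)) + (-7/5 - ⅖*2009/20 + (2009/20)³/5)) = √((-182 - 564) + (-7/5 - 2009/50 + (⅕)*(8108486729/8000))) = √(-746 + (-7/5 - 2009/50 + 8108486729/40000)) = √(-746 + 8106823529/40000) = √(8076983529/40000) = √8076983529/200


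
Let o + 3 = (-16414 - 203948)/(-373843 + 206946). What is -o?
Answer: 280329/166897 ≈ 1.6797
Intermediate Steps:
o = -280329/166897 (o = -3 + (-16414 - 203948)/(-373843 + 206946) = -3 - 220362/(-166897) = -3 - 220362*(-1/166897) = -3 + 220362/166897 = -280329/166897 ≈ -1.6797)
-o = -1*(-280329/166897) = 280329/166897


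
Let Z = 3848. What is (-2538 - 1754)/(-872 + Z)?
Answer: -1073/744 ≈ -1.4422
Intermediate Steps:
(-2538 - 1754)/(-872 + Z) = (-2538 - 1754)/(-872 + 3848) = -4292/2976 = -4292*1/2976 = -1073/744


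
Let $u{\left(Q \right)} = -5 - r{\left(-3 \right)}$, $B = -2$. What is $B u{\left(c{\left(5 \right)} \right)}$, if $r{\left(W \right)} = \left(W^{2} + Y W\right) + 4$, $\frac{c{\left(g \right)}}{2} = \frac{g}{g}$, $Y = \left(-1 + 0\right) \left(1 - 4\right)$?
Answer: $18$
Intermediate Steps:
$Y = 3$ ($Y = \left(-1\right) \left(-3\right) = 3$)
$c{\left(g \right)} = 2$ ($c{\left(g \right)} = 2 \frac{g}{g} = 2 \cdot 1 = 2$)
$r{\left(W \right)} = 4 + W^{2} + 3 W$ ($r{\left(W \right)} = \left(W^{2} + 3 W\right) + 4 = 4 + W^{2} + 3 W$)
$u{\left(Q \right)} = -9$ ($u{\left(Q \right)} = -5 - \left(4 + \left(-3\right)^{2} + 3 \left(-3\right)\right) = -5 - \left(4 + 9 - 9\right) = -5 - 4 = -9$)
$B u{\left(c{\left(5 \right)} \right)} = \left(-2\right) \left(-9\right) = 18$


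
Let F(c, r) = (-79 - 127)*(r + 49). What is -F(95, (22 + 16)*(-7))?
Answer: -44702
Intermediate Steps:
F(c, r) = -10094 - 206*r (F(c, r) = -206*(49 + r) = -10094 - 206*r)
-F(95, (22 + 16)*(-7)) = -(-10094 - 206*(22 + 16)*(-7)) = -(-10094 - 7828*(-7)) = -(-10094 - 206*(-266)) = -(-10094 + 54796) = -1*44702 = -44702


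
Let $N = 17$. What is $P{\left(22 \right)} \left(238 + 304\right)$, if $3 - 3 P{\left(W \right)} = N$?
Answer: $- \frac{7588}{3} \approx -2529.3$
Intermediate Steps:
$P{\left(W \right)} = - \frac{14}{3}$ ($P{\left(W \right)} = 1 - \frac{17}{3} = - \frac{14}{3}$)
$P{\left(22 \right)} \left(238 + 304\right) = - \frac{14 \left(238 + 304\right)}{3} = \left(- \frac{14}{3}\right) 542 = - \frac{7588}{3}$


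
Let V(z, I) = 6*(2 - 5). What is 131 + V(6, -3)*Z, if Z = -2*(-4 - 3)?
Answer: -121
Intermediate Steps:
V(z, I) = -18 (V(z, I) = 6*(-3) = -18)
Z = 14 (Z = -2*(-7) = 14)
131 + V(6, -3)*Z = 131 - 18*14 = 131 - 252 = -121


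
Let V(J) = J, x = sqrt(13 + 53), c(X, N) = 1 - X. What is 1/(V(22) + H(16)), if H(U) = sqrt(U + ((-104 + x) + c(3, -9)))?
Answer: 1/(22 + I*sqrt(90 - sqrt(66))) ≈ 0.038878 - 0.01599*I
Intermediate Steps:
x = sqrt(66) ≈ 8.1240
H(U) = sqrt(-106 + U + sqrt(66)) (H(U) = sqrt(U + ((-104 + sqrt(66)) + (1 - 1*3))) = sqrt(U + ((-104 + sqrt(66)) + (1 - 3))) = sqrt(U + ((-104 + sqrt(66)) - 2)) = sqrt(U + (-106 + sqrt(66))) = sqrt(-106 + U + sqrt(66)))
1/(V(22) + H(16)) = 1/(22 + sqrt(-106 + 16 + sqrt(66))) = 1/(22 + sqrt(-90 + sqrt(66)))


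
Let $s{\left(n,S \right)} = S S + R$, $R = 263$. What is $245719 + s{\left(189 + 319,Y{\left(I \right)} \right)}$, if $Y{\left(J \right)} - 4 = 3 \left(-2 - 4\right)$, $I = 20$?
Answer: $246178$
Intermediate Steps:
$Y{\left(J \right)} = -14$ ($Y{\left(J \right)} = 4 + 3 \left(-2 - 4\right) = 4 + 3 \left(-6\right) = 4 - 18 = -14$)
$s{\left(n,S \right)} = 263 + S^{2}$ ($s{\left(n,S \right)} = S S + 263 = S^{2} + 263 = 263 + S^{2}$)
$245719 + s{\left(189 + 319,Y{\left(I \right)} \right)} = 245719 + \left(263 + \left(-14\right)^{2}\right) = 245719 + \left(263 + 196\right) = 245719 + 459 = 246178$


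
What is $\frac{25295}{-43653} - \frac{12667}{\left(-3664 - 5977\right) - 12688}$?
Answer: $- \frac{3953168}{324909279} \approx -0.012167$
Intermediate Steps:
$\frac{25295}{-43653} - \frac{12667}{\left(-3664 - 5977\right) - 12688} = 25295 \left(- \frac{1}{43653}\right) - \frac{12667}{-9641 - 12688} = - \frac{25295}{43653} - \frac{12667}{-22329} = - \frac{25295}{43653} - - \frac{12667}{22329} = - \frac{25295}{43653} + \frac{12667}{22329} = - \frac{3953168}{324909279}$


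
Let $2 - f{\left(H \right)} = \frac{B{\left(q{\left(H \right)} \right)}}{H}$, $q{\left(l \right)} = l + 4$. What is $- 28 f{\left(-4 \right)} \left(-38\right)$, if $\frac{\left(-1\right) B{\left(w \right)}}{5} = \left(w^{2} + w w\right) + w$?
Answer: $2128$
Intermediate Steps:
$q{\left(l \right)} = 4 + l$
$B{\left(w \right)} = - 10 w^{2} - 5 w$ ($B{\left(w \right)} = - 5 \left(\left(w^{2} + w w\right) + w\right) = - 5 \left(\left(w^{2} + w^{2}\right) + w\right) = - 5 \left(2 w^{2} + w\right) = - 5 \left(w + 2 w^{2}\right) = - 10 w^{2} - 5 w$)
$f{\left(H \right)} = 2 + \frac{5 \left(4 + H\right) \left(9 + 2 H\right)}{H}$ ($f{\left(H \right)} = 2 - \frac{\left(-5\right) \left(4 + H\right) \left(1 + 2 \left(4 + H\right)\right)}{H} = 2 - \frac{\left(-5\right) \left(4 + H\right) \left(1 + \left(8 + 2 H\right)\right)}{H} = 2 - \frac{\left(-5\right) \left(4 + H\right) \left(9 + 2 H\right)}{H} = 2 - - \frac{5 \left(4 + H\right) \left(9 + 2 H\right)}{H} = 2 + \frac{5 \left(4 + H\right) \left(9 + 2 H\right)}{H}$)
$- 28 f{\left(-4 \right)} \left(-38\right) = - 28 \left(87 + 10 \left(-4\right) + \frac{180}{-4}\right) \left(-38\right) = - 28 \left(87 - 40 + 180 \left(- \frac{1}{4}\right)\right) \left(-38\right) = - 28 \left(87 - 40 - 45\right) \left(-38\right) = \left(-28\right) 2 \left(-38\right) = \left(-56\right) \left(-38\right) = 2128$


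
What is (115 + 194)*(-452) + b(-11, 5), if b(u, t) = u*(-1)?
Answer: -139657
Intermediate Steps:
b(u, t) = -u
(115 + 194)*(-452) + b(-11, 5) = (115 + 194)*(-452) - 1*(-11) = 309*(-452) + 11 = -139668 + 11 = -139657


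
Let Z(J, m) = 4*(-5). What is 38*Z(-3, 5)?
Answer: -760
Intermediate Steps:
Z(J, m) = -20
38*Z(-3, 5) = 38*(-20) = -760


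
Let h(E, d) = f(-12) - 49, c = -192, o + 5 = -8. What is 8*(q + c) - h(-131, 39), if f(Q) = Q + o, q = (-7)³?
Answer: -4206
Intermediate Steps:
q = -343
o = -13 (o = -5 - 8 = -13)
f(Q) = -13 + Q (f(Q) = Q - 13 = -13 + Q)
h(E, d) = -74 (h(E, d) = (-13 - 12) - 49 = -25 - 49 = -74)
8*(q + c) - h(-131, 39) = 8*(-343 - 192) - 1*(-74) = 8*(-535) + 74 = -4280 + 74 = -4206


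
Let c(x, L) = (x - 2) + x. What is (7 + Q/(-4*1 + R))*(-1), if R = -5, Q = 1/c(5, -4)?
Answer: -503/72 ≈ -6.9861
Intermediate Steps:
c(x, L) = -2 + 2*x (c(x, L) = (-2 + x) + x = -2 + 2*x)
Q = ⅛ (Q = 1/(-2 + 2*5) = 1/(-2 + 10) = 1/8 = ⅛ ≈ 0.12500)
(7 + Q/(-4*1 + R))*(-1) = (7 + 1/(8*(-4*1 - 5)))*(-1) = (7 + 1/(8*(-4 - 5)))*(-1) = (7 + (⅛)/(-9))*(-1) = (7 + (⅛)*(-⅑))*(-1) = (7 - 1/72)*(-1) = (503/72)*(-1) = -503/72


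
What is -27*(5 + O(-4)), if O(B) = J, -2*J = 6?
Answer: -54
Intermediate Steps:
J = -3 (J = -½*6 = -3)
O(B) = -3
-27*(5 + O(-4)) = -27*(5 - 3) = -27*2 = -54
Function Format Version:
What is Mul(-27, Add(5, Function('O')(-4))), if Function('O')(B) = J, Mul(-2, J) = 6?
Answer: -54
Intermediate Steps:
J = -3 (J = Mul(Rational(-1, 2), 6) = -3)
Function('O')(B) = -3
Mul(-27, Add(5, Function('O')(-4))) = Mul(-27, Add(5, -3)) = Mul(-27, 2) = -54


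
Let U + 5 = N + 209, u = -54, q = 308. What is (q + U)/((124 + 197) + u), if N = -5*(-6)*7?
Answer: 722/267 ≈ 2.7041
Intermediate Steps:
N = 210 (N = 30*7 = 210)
U = 414 (U = -5 + (210 + 209) = -5 + 419 = 414)
(q + U)/((124 + 197) + u) = (308 + 414)/((124 + 197) - 54) = 722/(321 - 54) = 722/267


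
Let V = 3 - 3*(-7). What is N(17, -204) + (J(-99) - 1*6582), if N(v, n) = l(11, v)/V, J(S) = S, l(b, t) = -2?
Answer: -80173/12 ≈ -6681.1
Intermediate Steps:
V = 24 (V = 3 + 21 = 24)
N(v, n) = -1/12 (N(v, n) = -2/24 = -2*1/24 = -1/12)
N(17, -204) + (J(-99) - 1*6582) = -1/12 + (-99 - 1*6582) = -1/12 + (-99 - 6582) = -1/12 - 6681 = -80173/12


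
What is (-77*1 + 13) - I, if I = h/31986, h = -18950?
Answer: -1014077/15993 ≈ -63.408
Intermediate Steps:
I = -9475/15993 (I = -18950/31986 = -18950*1/31986 = -9475/15993 ≈ -0.59245)
(-77*1 + 13) - I = (-77*1 + 13) - 1*(-9475/15993) = (-77 + 13) + 9475/15993 = -64 + 9475/15993 = -1014077/15993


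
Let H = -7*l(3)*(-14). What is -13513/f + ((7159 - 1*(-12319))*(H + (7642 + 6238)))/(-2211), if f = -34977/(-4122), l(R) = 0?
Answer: -3193116079642/25778049 ≈ -1.2387e+5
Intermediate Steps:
f = 11659/1374 (f = -34977*(-1/4122) = 11659/1374 ≈ 8.4854)
H = 0 (H = -7*0*(-14) = 0*(-14) = 0)
-13513/f + ((7159 - 1*(-12319))*(H + (7642 + 6238)))/(-2211) = -13513/11659/1374 + ((7159 - 1*(-12319))*(0 + (7642 + 6238)))/(-2211) = -13513*1374/11659 + ((7159 + 12319)*(0 + 13880))*(-1/2211) = -18566862/11659 + (19478*13880)*(-1/2211) = -18566862/11659 + 270354640*(-1/2211) = -18566862/11659 - 270354640/2211 = -3193116079642/25778049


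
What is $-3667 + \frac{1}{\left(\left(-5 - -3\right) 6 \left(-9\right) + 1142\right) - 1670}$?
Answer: $- \frac{1540141}{420} \approx -3667.0$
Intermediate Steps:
$-3667 + \frac{1}{\left(\left(-5 - -3\right) 6 \left(-9\right) + 1142\right) - 1670} = -3667 + \frac{1}{\left(\left(-5 + 3\right) 6 \left(-9\right) + 1142\right) - 1670} = -3667 + \frac{1}{\left(\left(-2\right) 6 \left(-9\right) + 1142\right) - 1670} = -3667 + \frac{1}{\left(\left(-12\right) \left(-9\right) + 1142\right) - 1670} = -3667 + \frac{1}{\left(108 + 1142\right) - 1670} = -3667 + \frac{1}{1250 - 1670} = -3667 + \frac{1}{-420} = -3667 - \frac{1}{420} = - \frac{1540141}{420}$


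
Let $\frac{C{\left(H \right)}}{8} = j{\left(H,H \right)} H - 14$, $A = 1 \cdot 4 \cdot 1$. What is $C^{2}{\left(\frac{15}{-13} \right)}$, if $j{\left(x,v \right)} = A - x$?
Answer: $\frac{727273024}{28561} \approx 25464.0$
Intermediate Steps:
$A = 4$ ($A = 4 \cdot 1 = 4$)
$j{\left(x,v \right)} = 4 - x$
$C{\left(H \right)} = -112 + 8 H \left(4 - H\right)$ ($C{\left(H \right)} = 8 \left(\left(4 - H\right) H - 14\right) = 8 \left(H \left(4 - H\right) - 14\right) = 8 \left(-14 + H \left(4 - H\right)\right) = -112 + 8 H \left(4 - H\right)$)
$C^{2}{\left(\frac{15}{-13} \right)} = \left(-112 - 8 \frac{15}{-13} \left(-4 + \frac{15}{-13}\right)\right)^{2} = \left(-112 - 8 \cdot 15 \left(- \frac{1}{13}\right) \left(-4 + 15 \left(- \frac{1}{13}\right)\right)\right)^{2} = \left(-112 - - \frac{120 \left(-4 - \frac{15}{13}\right)}{13}\right)^{2} = \left(-112 - \left(- \frac{120}{13}\right) \left(- \frac{67}{13}\right)\right)^{2} = \left(-112 - \frac{8040}{169}\right)^{2} = \left(- \frac{26968}{169}\right)^{2} = \frac{727273024}{28561}$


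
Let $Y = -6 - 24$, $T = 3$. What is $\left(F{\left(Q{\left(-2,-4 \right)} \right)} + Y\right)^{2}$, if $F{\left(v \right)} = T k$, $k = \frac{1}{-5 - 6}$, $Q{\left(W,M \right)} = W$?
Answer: $\frac{110889}{121} \approx 916.44$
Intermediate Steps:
$k = - \frac{1}{11}$ ($k = \frac{1}{-11} = - \frac{1}{11} \approx -0.090909$)
$F{\left(v \right)} = - \frac{3}{11}$ ($F{\left(v \right)} = 3 \left(- \frac{1}{11}\right) = - \frac{3}{11}$)
$Y = -30$ ($Y = -6 - 24 = -30$)
$\left(F{\left(Q{\left(-2,-4 \right)} \right)} + Y\right)^{2} = \left(- \frac{3}{11} - 30\right)^{2} = \left(- \frac{333}{11}\right)^{2} = \frac{110889}{121}$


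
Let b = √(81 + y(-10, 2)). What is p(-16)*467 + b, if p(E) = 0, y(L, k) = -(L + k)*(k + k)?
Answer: √113 ≈ 10.630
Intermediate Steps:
y(L, k) = -2*k*(L + k) (y(L, k) = -(L + k)*2*k = -2*k*(L + k))
b = √113 (b = √(81 - 2*2*(-10 + 2)) = √(81 - 2*2*(-8)) = √(81 + 32) = √113 ≈ 10.630)
p(-16)*467 + b = 0*467 + √113 = 0 + √113 = √113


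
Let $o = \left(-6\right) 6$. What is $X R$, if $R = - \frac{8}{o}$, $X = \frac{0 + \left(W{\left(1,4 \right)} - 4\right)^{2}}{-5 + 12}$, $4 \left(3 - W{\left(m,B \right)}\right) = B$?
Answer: $\frac{8}{63} \approx 0.12698$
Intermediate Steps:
$W{\left(m,B \right)} = 3 - \frac{B}{4}$
$o = -36$
$X = \frac{4}{7}$ ($X = \frac{0 + \left(\left(3 - 1\right) - 4\right)^{2}}{-5 + 12} = \frac{0 + \left(\left(3 - 1\right) - 4\right)^{2}}{7} = \left(0 + \left(2 - 4\right)^{2}\right) \frac{1}{7} = \left(0 + \left(-2\right)^{2}\right) \frac{1}{7} = \left(0 + 4\right) \frac{1}{7} = 4 \cdot \frac{1}{7} = \frac{4}{7} \approx 0.57143$)
$R = \frac{2}{9}$ ($R = - \frac{8}{-36} = \left(-8\right) \left(- \frac{1}{36}\right) = \frac{2}{9} \approx 0.22222$)
$X R = \frac{4}{7} \cdot \frac{2}{9} = \frac{8}{63}$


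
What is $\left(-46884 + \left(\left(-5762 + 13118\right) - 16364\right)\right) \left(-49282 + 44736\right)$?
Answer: $254085032$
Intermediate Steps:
$\left(-46884 + \left(\left(-5762 + 13118\right) - 16364\right)\right) \left(-49282 + 44736\right) = \left(-46884 + \left(7356 - 16364\right)\right) \left(-4546\right) = \left(-46884 - 9008\right) \left(-4546\right) = \left(-55892\right) \left(-4546\right) = 254085032$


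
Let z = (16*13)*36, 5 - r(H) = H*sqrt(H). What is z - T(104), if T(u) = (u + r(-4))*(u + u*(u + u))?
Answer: -2361736 - 173888*I ≈ -2.3617e+6 - 1.7389e+5*I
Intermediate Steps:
r(H) = 5 - H**(3/2) (r(H) = 5 - H*sqrt(H) = 5 - H**(3/2))
z = 7488 (z = 208*36 = 7488)
T(u) = (u + 2*u**2)*(5 + u + 8*I) (T(u) = (u + (5 - (-4)**(3/2)))*(u + u*(u + u)) = (u + (5 - (-8)*I))*(u + u*(2*u)) = (u + (5 + 8*I))*(u + 2*u**2) = (5 + u + 8*I)*(u + 2*u**2) = (u + 2*u**2)*(5 + u + 8*I))
z - T(104) = 7488 - 104*(5 + 2*104**2 + 8*I + 104*(11 + 16*I)) = 7488 - 104*(5 + 2*10816 + 8*I + (1144 + 1664*I)) = 7488 - 104*(5 + 21632 + 8*I + (1144 + 1664*I)) = 7488 - 104*(22781 + 1672*I) = 7488 - (2369224 + 173888*I) = 7488 + (-2369224 - 173888*I) = -2361736 - 173888*I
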